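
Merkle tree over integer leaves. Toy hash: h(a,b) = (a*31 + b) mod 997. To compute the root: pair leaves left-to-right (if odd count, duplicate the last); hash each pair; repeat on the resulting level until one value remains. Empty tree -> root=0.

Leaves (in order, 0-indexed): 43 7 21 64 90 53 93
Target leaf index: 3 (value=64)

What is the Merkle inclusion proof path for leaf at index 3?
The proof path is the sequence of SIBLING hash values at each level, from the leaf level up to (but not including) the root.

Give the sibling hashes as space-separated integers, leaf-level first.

Answer: 21 343 382

Derivation:
L0 (leaves): [43, 7, 21, 64, 90, 53, 93], target index=3
L1: h(43,7)=(43*31+7)%997=343 [pair 0] h(21,64)=(21*31+64)%997=715 [pair 1] h(90,53)=(90*31+53)%997=849 [pair 2] h(93,93)=(93*31+93)%997=982 [pair 3] -> [343, 715, 849, 982]
  Sibling for proof at L0: 21
L2: h(343,715)=(343*31+715)%997=381 [pair 0] h(849,982)=(849*31+982)%997=382 [pair 1] -> [381, 382]
  Sibling for proof at L1: 343
L3: h(381,382)=(381*31+382)%997=229 [pair 0] -> [229]
  Sibling for proof at L2: 382
Root: 229
Proof path (sibling hashes from leaf to root): [21, 343, 382]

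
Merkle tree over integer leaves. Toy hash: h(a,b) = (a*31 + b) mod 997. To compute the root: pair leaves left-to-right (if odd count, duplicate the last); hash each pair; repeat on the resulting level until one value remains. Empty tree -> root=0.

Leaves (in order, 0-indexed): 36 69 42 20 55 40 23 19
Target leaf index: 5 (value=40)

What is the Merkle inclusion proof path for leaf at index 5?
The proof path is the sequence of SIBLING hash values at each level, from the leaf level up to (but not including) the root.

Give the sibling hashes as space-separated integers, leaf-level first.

Answer: 55 732 171

Derivation:
L0 (leaves): [36, 69, 42, 20, 55, 40, 23, 19], target index=5
L1: h(36,69)=(36*31+69)%997=188 [pair 0] h(42,20)=(42*31+20)%997=325 [pair 1] h(55,40)=(55*31+40)%997=748 [pair 2] h(23,19)=(23*31+19)%997=732 [pair 3] -> [188, 325, 748, 732]
  Sibling for proof at L0: 55
L2: h(188,325)=(188*31+325)%997=171 [pair 0] h(748,732)=(748*31+732)%997=989 [pair 1] -> [171, 989]
  Sibling for proof at L1: 732
L3: h(171,989)=(171*31+989)%997=308 [pair 0] -> [308]
  Sibling for proof at L2: 171
Root: 308
Proof path (sibling hashes from leaf to root): [55, 732, 171]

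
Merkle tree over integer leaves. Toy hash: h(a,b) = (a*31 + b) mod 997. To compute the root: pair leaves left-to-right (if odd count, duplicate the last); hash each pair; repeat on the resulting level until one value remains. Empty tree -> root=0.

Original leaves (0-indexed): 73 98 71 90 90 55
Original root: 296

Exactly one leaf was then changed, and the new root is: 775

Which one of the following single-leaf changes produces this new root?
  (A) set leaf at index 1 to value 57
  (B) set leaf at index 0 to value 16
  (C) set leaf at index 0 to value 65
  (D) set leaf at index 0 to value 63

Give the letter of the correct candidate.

Original leaves: [73, 98, 71, 90, 90, 55]
Target new root: 775
Try each candidate change and compute the resulting root:
Candidate A: set leaf[1] = 57 -> leaves = [73, 57, 71, 90, 90, 55]
  L0: [73, 57, 71, 90, 90, 55]
  L1: h(73,57)=(73*31+57)%997=326 h(71,90)=(71*31+90)%997=297 h(90,55)=(90*31+55)%997=851 -> [326, 297, 851]
  L2: h(326,297)=(326*31+297)%997=433 h(851,851)=(851*31+851)%997=313 -> [433, 313]
  L3: h(433,313)=(433*31+313)%997=775 -> [775]
  root = 775 == target 775  ** MATCH **
Candidate B: set leaf[0] = 16 -> leaves = [16, 98, 71, 90, 90, 55]
  L0: [16, 98, 71, 90, 90, 55]
  L1: h(16,98)=(16*31+98)%997=594 h(71,90)=(71*31+90)%997=297 h(90,55)=(90*31+55)%997=851 -> [594, 297, 851]
  L2: h(594,297)=(594*31+297)%997=765 h(851,851)=(851*31+851)%997=313 -> [765, 313]
  L3: h(765,313)=(765*31+313)%997=100 -> [100]
  root = 100 != target 775
Candidate C: set leaf[0] = 65 -> leaves = [65, 98, 71, 90, 90, 55]
  L0: [65, 98, 71, 90, 90, 55]
  L1: h(65,98)=(65*31+98)%997=119 h(71,90)=(71*31+90)%997=297 h(90,55)=(90*31+55)%997=851 -> [119, 297, 851]
  L2: h(119,297)=(119*31+297)%997=995 h(851,851)=(851*31+851)%997=313 -> [995, 313]
  L3: h(995,313)=(995*31+313)%997=251 -> [251]
  root = 251 != target 775
Candidate D: set leaf[0] = 63 -> leaves = [63, 98, 71, 90, 90, 55]
  L0: [63, 98, 71, 90, 90, 55]
  L1: h(63,98)=(63*31+98)%997=57 h(71,90)=(71*31+90)%997=297 h(90,55)=(90*31+55)%997=851 -> [57, 297, 851]
  L2: h(57,297)=(57*31+297)%997=70 h(851,851)=(851*31+851)%997=313 -> [70, 313]
  L3: h(70,313)=(70*31+313)%997=489 -> [489]
  root = 489 != target 775
Candidate A produces the target root.

Answer: A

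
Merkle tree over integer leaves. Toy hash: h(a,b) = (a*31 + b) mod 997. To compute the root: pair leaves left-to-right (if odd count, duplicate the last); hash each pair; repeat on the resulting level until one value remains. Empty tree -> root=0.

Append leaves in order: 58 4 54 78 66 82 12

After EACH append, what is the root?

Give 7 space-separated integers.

After append 58 (leaves=[58]):
  L0: [58]
  root=58
After append 4 (leaves=[58, 4]):
  L0: [58, 4]
  L1: h(58,4)=(58*31+4)%997=805 -> [805]
  root=805
After append 54 (leaves=[58, 4, 54]):
  L0: [58, 4, 54]
  L1: h(58,4)=(58*31+4)%997=805 h(54,54)=(54*31+54)%997=731 -> [805, 731]
  L2: h(805,731)=(805*31+731)%997=761 -> [761]
  root=761
After append 78 (leaves=[58, 4, 54, 78]):
  L0: [58, 4, 54, 78]
  L1: h(58,4)=(58*31+4)%997=805 h(54,78)=(54*31+78)%997=755 -> [805, 755]
  L2: h(805,755)=(805*31+755)%997=785 -> [785]
  root=785
After append 66 (leaves=[58, 4, 54, 78, 66]):
  L0: [58, 4, 54, 78, 66]
  L1: h(58,4)=(58*31+4)%997=805 h(54,78)=(54*31+78)%997=755 h(66,66)=(66*31+66)%997=118 -> [805, 755, 118]
  L2: h(805,755)=(805*31+755)%997=785 h(118,118)=(118*31+118)%997=785 -> [785, 785]
  L3: h(785,785)=(785*31+785)%997=195 -> [195]
  root=195
After append 82 (leaves=[58, 4, 54, 78, 66, 82]):
  L0: [58, 4, 54, 78, 66, 82]
  L1: h(58,4)=(58*31+4)%997=805 h(54,78)=(54*31+78)%997=755 h(66,82)=(66*31+82)%997=134 -> [805, 755, 134]
  L2: h(805,755)=(805*31+755)%997=785 h(134,134)=(134*31+134)%997=300 -> [785, 300]
  L3: h(785,300)=(785*31+300)%997=707 -> [707]
  root=707
After append 12 (leaves=[58, 4, 54, 78, 66, 82, 12]):
  L0: [58, 4, 54, 78, 66, 82, 12]
  L1: h(58,4)=(58*31+4)%997=805 h(54,78)=(54*31+78)%997=755 h(66,82)=(66*31+82)%997=134 h(12,12)=(12*31+12)%997=384 -> [805, 755, 134, 384]
  L2: h(805,755)=(805*31+755)%997=785 h(134,384)=(134*31+384)%997=550 -> [785, 550]
  L3: h(785,550)=(785*31+550)%997=957 -> [957]
  root=957

Answer: 58 805 761 785 195 707 957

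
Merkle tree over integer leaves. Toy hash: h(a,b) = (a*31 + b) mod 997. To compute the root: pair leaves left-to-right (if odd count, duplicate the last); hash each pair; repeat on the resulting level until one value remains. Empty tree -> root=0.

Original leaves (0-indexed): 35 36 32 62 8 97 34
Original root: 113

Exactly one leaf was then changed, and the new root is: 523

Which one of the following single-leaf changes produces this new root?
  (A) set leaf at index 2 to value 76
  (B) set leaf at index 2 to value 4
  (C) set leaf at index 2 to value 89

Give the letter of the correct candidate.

Answer: A

Derivation:
Original leaves: [35, 36, 32, 62, 8, 97, 34]
Target new root: 523
Try each candidate change and compute the resulting root:
Candidate A: set leaf[2] = 76 -> leaves = [35, 36, 76, 62, 8, 97, 34]
  L0: [35, 36, 76, 62, 8, 97, 34]
  L1: h(35,36)=(35*31+36)%997=124 h(76,62)=(76*31+62)%997=424 h(8,97)=(8*31+97)%997=345 h(34,34)=(34*31+34)%997=91 -> [124, 424, 345, 91]
  L2: h(124,424)=(124*31+424)%997=280 h(345,91)=(345*31+91)%997=816 -> [280, 816]
  L3: h(280,816)=(280*31+816)%997=523 -> [523]
  root = 523 == target 523  ** MATCH **
Candidate B: set leaf[2] = 4 -> leaves = [35, 36, 4, 62, 8, 97, 34]
  L0: [35, 36, 4, 62, 8, 97, 34]
  L1: h(35,36)=(35*31+36)%997=124 h(4,62)=(4*31+62)%997=186 h(8,97)=(8*31+97)%997=345 h(34,34)=(34*31+34)%997=91 -> [124, 186, 345, 91]
  L2: h(124,186)=(124*31+186)%997=42 h(345,91)=(345*31+91)%997=816 -> [42, 816]
  L3: h(42,816)=(42*31+816)%997=124 -> [124]
  root = 124 != target 523
Candidate C: set leaf[2] = 89 -> leaves = [35, 36, 89, 62, 8, 97, 34]
  L0: [35, 36, 89, 62, 8, 97, 34]
  L1: h(35,36)=(35*31+36)%997=124 h(89,62)=(89*31+62)%997=827 h(8,97)=(8*31+97)%997=345 h(34,34)=(34*31+34)%997=91 -> [124, 827, 345, 91]
  L2: h(124,827)=(124*31+827)%997=683 h(345,91)=(345*31+91)%997=816 -> [683, 816]
  L3: h(683,816)=(683*31+816)%997=55 -> [55]
  root = 55 != target 523
Candidate A produces the target root.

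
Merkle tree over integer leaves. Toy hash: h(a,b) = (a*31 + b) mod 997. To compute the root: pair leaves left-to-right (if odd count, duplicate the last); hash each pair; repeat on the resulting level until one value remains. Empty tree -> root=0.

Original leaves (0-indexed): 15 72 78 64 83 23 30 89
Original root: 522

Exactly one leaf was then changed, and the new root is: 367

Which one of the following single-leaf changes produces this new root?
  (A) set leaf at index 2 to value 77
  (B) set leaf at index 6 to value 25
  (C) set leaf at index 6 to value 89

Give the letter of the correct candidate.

Answer: B

Derivation:
Original leaves: [15, 72, 78, 64, 83, 23, 30, 89]
Target new root: 367
Try each candidate change and compute the resulting root:
Candidate A: set leaf[2] = 77 -> leaves = [15, 72, 77, 64, 83, 23, 30, 89]
  L0: [15, 72, 77, 64, 83, 23, 30, 89]
  L1: h(15,72)=(15*31+72)%997=537 h(77,64)=(77*31+64)%997=457 h(83,23)=(83*31+23)%997=602 h(30,89)=(30*31+89)%997=22 -> [537, 457, 602, 22]
  L2: h(537,457)=(537*31+457)%997=155 h(602,22)=(602*31+22)%997=738 -> [155, 738]
  L3: h(155,738)=(155*31+738)%997=558 -> [558]
  root = 558 != target 367
Candidate B: set leaf[6] = 25 -> leaves = [15, 72, 78, 64, 83, 23, 25, 89]
  L0: [15, 72, 78, 64, 83, 23, 25, 89]
  L1: h(15,72)=(15*31+72)%997=537 h(78,64)=(78*31+64)%997=488 h(83,23)=(83*31+23)%997=602 h(25,89)=(25*31+89)%997=864 -> [537, 488, 602, 864]
  L2: h(537,488)=(537*31+488)%997=186 h(602,864)=(602*31+864)%997=583 -> [186, 583]
  L3: h(186,583)=(186*31+583)%997=367 -> [367]
  root = 367 == target 367  ** MATCH **
Candidate C: set leaf[6] = 89 -> leaves = [15, 72, 78, 64, 83, 23, 89, 89]
  L0: [15, 72, 78, 64, 83, 23, 89, 89]
  L1: h(15,72)=(15*31+72)%997=537 h(78,64)=(78*31+64)%997=488 h(83,23)=(83*31+23)%997=602 h(89,89)=(89*31+89)%997=854 -> [537, 488, 602, 854]
  L2: h(537,488)=(537*31+488)%997=186 h(602,854)=(602*31+854)%997=573 -> [186, 573]
  L3: h(186,573)=(186*31+573)%997=357 -> [357]
  root = 357 != target 367
Candidate B produces the target root.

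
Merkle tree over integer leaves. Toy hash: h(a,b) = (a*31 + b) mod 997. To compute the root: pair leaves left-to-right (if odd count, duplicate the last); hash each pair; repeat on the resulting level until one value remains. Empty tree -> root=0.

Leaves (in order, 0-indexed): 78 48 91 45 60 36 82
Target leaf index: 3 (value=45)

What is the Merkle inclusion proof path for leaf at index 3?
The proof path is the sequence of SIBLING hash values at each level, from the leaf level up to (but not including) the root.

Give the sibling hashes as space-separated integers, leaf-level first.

Answer: 91 472 583

Derivation:
L0 (leaves): [78, 48, 91, 45, 60, 36, 82], target index=3
L1: h(78,48)=(78*31+48)%997=472 [pair 0] h(91,45)=(91*31+45)%997=872 [pair 1] h(60,36)=(60*31+36)%997=899 [pair 2] h(82,82)=(82*31+82)%997=630 [pair 3] -> [472, 872, 899, 630]
  Sibling for proof at L0: 91
L2: h(472,872)=(472*31+872)%997=549 [pair 0] h(899,630)=(899*31+630)%997=583 [pair 1] -> [549, 583]
  Sibling for proof at L1: 472
L3: h(549,583)=(549*31+583)%997=653 [pair 0] -> [653]
  Sibling for proof at L2: 583
Root: 653
Proof path (sibling hashes from leaf to root): [91, 472, 583]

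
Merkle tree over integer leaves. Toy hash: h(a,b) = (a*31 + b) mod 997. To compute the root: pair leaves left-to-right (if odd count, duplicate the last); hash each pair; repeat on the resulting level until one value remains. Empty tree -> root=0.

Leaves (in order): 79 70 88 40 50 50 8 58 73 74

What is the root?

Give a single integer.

Answer: 418

Derivation:
L0: [79, 70, 88, 40, 50, 50, 8, 58, 73, 74]
L1: h(79,70)=(79*31+70)%997=525 h(88,40)=(88*31+40)%997=774 h(50,50)=(50*31+50)%997=603 h(8,58)=(8*31+58)%997=306 h(73,74)=(73*31+74)%997=343 -> [525, 774, 603, 306, 343]
L2: h(525,774)=(525*31+774)%997=100 h(603,306)=(603*31+306)%997=56 h(343,343)=(343*31+343)%997=9 -> [100, 56, 9]
L3: h(100,56)=(100*31+56)%997=165 h(9,9)=(9*31+9)%997=288 -> [165, 288]
L4: h(165,288)=(165*31+288)%997=418 -> [418]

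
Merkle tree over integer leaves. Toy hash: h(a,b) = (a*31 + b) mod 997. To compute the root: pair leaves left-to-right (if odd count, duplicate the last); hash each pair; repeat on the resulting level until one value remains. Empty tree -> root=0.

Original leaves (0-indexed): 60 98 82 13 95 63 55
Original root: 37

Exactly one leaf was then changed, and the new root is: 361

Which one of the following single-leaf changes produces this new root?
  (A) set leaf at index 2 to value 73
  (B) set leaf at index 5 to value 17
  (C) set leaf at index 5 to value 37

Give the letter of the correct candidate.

Original leaves: [60, 98, 82, 13, 95, 63, 55]
Target new root: 361
Try each candidate change and compute the resulting root:
Candidate A: set leaf[2] = 73 -> leaves = [60, 98, 73, 13, 95, 63, 55]
  L0: [60, 98, 73, 13, 95, 63, 55]
  L1: h(60,98)=(60*31+98)%997=961 h(73,13)=(73*31+13)%997=282 h(95,63)=(95*31+63)%997=17 h(55,55)=(55*31+55)%997=763 -> [961, 282, 17, 763]
  L2: h(961,282)=(961*31+282)%997=163 h(17,763)=(17*31+763)%997=293 -> [163, 293]
  L3: h(163,293)=(163*31+293)%997=361 -> [361]
  root = 361 == target 361  ** MATCH **
Candidate B: set leaf[5] = 17 -> leaves = [60, 98, 82, 13, 95, 17, 55]
  L0: [60, 98, 82, 13, 95, 17, 55]
  L1: h(60,98)=(60*31+98)%997=961 h(82,13)=(82*31+13)%997=561 h(95,17)=(95*31+17)%997=968 h(55,55)=(55*31+55)%997=763 -> [961, 561, 968, 763]
  L2: h(961,561)=(961*31+561)%997=442 h(968,763)=(968*31+763)%997=861 -> [442, 861]
  L3: h(442,861)=(442*31+861)%997=605 -> [605]
  root = 605 != target 361
Candidate C: set leaf[5] = 37 -> leaves = [60, 98, 82, 13, 95, 37, 55]
  L0: [60, 98, 82, 13, 95, 37, 55]
  L1: h(60,98)=(60*31+98)%997=961 h(82,13)=(82*31+13)%997=561 h(95,37)=(95*31+37)%997=988 h(55,55)=(55*31+55)%997=763 -> [961, 561, 988, 763]
  L2: h(961,561)=(961*31+561)%997=442 h(988,763)=(988*31+763)%997=484 -> [442, 484]
  L3: h(442,484)=(442*31+484)%997=228 -> [228]
  root = 228 != target 361
Candidate A produces the target root.

Answer: A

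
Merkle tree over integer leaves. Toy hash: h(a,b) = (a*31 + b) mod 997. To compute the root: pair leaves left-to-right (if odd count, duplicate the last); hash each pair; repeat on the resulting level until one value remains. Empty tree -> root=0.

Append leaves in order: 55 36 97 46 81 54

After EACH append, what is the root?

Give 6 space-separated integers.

Answer: 55 744 246 195 256 389

Derivation:
After append 55 (leaves=[55]):
  L0: [55]
  root=55
After append 36 (leaves=[55, 36]):
  L0: [55, 36]
  L1: h(55,36)=(55*31+36)%997=744 -> [744]
  root=744
After append 97 (leaves=[55, 36, 97]):
  L0: [55, 36, 97]
  L1: h(55,36)=(55*31+36)%997=744 h(97,97)=(97*31+97)%997=113 -> [744, 113]
  L2: h(744,113)=(744*31+113)%997=246 -> [246]
  root=246
After append 46 (leaves=[55, 36, 97, 46]):
  L0: [55, 36, 97, 46]
  L1: h(55,36)=(55*31+36)%997=744 h(97,46)=(97*31+46)%997=62 -> [744, 62]
  L2: h(744,62)=(744*31+62)%997=195 -> [195]
  root=195
After append 81 (leaves=[55, 36, 97, 46, 81]):
  L0: [55, 36, 97, 46, 81]
  L1: h(55,36)=(55*31+36)%997=744 h(97,46)=(97*31+46)%997=62 h(81,81)=(81*31+81)%997=598 -> [744, 62, 598]
  L2: h(744,62)=(744*31+62)%997=195 h(598,598)=(598*31+598)%997=193 -> [195, 193]
  L3: h(195,193)=(195*31+193)%997=256 -> [256]
  root=256
After append 54 (leaves=[55, 36, 97, 46, 81, 54]):
  L0: [55, 36, 97, 46, 81, 54]
  L1: h(55,36)=(55*31+36)%997=744 h(97,46)=(97*31+46)%997=62 h(81,54)=(81*31+54)%997=571 -> [744, 62, 571]
  L2: h(744,62)=(744*31+62)%997=195 h(571,571)=(571*31+571)%997=326 -> [195, 326]
  L3: h(195,326)=(195*31+326)%997=389 -> [389]
  root=389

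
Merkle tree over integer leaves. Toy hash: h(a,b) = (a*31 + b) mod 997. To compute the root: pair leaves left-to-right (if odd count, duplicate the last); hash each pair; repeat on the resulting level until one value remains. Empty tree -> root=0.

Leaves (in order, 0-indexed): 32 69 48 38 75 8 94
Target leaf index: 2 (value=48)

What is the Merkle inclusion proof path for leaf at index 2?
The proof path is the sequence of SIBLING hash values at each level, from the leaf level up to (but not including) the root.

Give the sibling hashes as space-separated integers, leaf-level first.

Answer: 38 64 556

Derivation:
L0 (leaves): [32, 69, 48, 38, 75, 8, 94], target index=2
L1: h(32,69)=(32*31+69)%997=64 [pair 0] h(48,38)=(48*31+38)%997=529 [pair 1] h(75,8)=(75*31+8)%997=339 [pair 2] h(94,94)=(94*31+94)%997=17 [pair 3] -> [64, 529, 339, 17]
  Sibling for proof at L0: 38
L2: h(64,529)=(64*31+529)%997=519 [pair 0] h(339,17)=(339*31+17)%997=556 [pair 1] -> [519, 556]
  Sibling for proof at L1: 64
L3: h(519,556)=(519*31+556)%997=693 [pair 0] -> [693]
  Sibling for proof at L2: 556
Root: 693
Proof path (sibling hashes from leaf to root): [38, 64, 556]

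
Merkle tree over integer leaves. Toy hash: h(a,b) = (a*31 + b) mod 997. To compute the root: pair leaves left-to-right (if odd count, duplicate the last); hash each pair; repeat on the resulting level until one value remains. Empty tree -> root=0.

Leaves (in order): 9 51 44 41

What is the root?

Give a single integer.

L0: [9, 51, 44, 41]
L1: h(9,51)=(9*31+51)%997=330 h(44,41)=(44*31+41)%997=408 -> [330, 408]
L2: h(330,408)=(330*31+408)%997=668 -> [668]

Answer: 668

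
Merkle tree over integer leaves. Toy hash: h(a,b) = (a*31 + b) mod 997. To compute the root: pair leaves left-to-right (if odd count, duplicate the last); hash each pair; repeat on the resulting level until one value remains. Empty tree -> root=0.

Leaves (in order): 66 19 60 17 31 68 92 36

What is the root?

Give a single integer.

L0: [66, 19, 60, 17, 31, 68, 92, 36]
L1: h(66,19)=(66*31+19)%997=71 h(60,17)=(60*31+17)%997=880 h(31,68)=(31*31+68)%997=32 h(92,36)=(92*31+36)%997=894 -> [71, 880, 32, 894]
L2: h(71,880)=(71*31+880)%997=90 h(32,894)=(32*31+894)%997=889 -> [90, 889]
L3: h(90,889)=(90*31+889)%997=688 -> [688]

Answer: 688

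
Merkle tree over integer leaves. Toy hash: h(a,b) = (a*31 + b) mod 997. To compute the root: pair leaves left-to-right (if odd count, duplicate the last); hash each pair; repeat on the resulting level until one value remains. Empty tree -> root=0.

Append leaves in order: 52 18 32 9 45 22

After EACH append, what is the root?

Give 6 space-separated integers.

Answer: 52 633 707 684 485 746

Derivation:
After append 52 (leaves=[52]):
  L0: [52]
  root=52
After append 18 (leaves=[52, 18]):
  L0: [52, 18]
  L1: h(52,18)=(52*31+18)%997=633 -> [633]
  root=633
After append 32 (leaves=[52, 18, 32]):
  L0: [52, 18, 32]
  L1: h(52,18)=(52*31+18)%997=633 h(32,32)=(32*31+32)%997=27 -> [633, 27]
  L2: h(633,27)=(633*31+27)%997=707 -> [707]
  root=707
After append 9 (leaves=[52, 18, 32, 9]):
  L0: [52, 18, 32, 9]
  L1: h(52,18)=(52*31+18)%997=633 h(32,9)=(32*31+9)%997=4 -> [633, 4]
  L2: h(633,4)=(633*31+4)%997=684 -> [684]
  root=684
After append 45 (leaves=[52, 18, 32, 9, 45]):
  L0: [52, 18, 32, 9, 45]
  L1: h(52,18)=(52*31+18)%997=633 h(32,9)=(32*31+9)%997=4 h(45,45)=(45*31+45)%997=443 -> [633, 4, 443]
  L2: h(633,4)=(633*31+4)%997=684 h(443,443)=(443*31+443)%997=218 -> [684, 218]
  L3: h(684,218)=(684*31+218)%997=485 -> [485]
  root=485
After append 22 (leaves=[52, 18, 32, 9, 45, 22]):
  L0: [52, 18, 32, 9, 45, 22]
  L1: h(52,18)=(52*31+18)%997=633 h(32,9)=(32*31+9)%997=4 h(45,22)=(45*31+22)%997=420 -> [633, 4, 420]
  L2: h(633,4)=(633*31+4)%997=684 h(420,420)=(420*31+420)%997=479 -> [684, 479]
  L3: h(684,479)=(684*31+479)%997=746 -> [746]
  root=746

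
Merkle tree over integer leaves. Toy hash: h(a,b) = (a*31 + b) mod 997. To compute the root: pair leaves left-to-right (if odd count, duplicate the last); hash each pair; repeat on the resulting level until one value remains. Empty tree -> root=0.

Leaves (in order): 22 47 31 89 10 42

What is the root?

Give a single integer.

L0: [22, 47, 31, 89, 10, 42]
L1: h(22,47)=(22*31+47)%997=729 h(31,89)=(31*31+89)%997=53 h(10,42)=(10*31+42)%997=352 -> [729, 53, 352]
L2: h(729,53)=(729*31+53)%997=718 h(352,352)=(352*31+352)%997=297 -> [718, 297]
L3: h(718,297)=(718*31+297)%997=621 -> [621]

Answer: 621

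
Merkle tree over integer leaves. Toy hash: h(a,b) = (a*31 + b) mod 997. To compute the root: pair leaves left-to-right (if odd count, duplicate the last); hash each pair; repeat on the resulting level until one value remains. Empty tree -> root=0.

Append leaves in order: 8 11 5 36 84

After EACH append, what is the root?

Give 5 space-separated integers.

Answer: 8 259 213 244 859

Derivation:
After append 8 (leaves=[8]):
  L0: [8]
  root=8
After append 11 (leaves=[8, 11]):
  L0: [8, 11]
  L1: h(8,11)=(8*31+11)%997=259 -> [259]
  root=259
After append 5 (leaves=[8, 11, 5]):
  L0: [8, 11, 5]
  L1: h(8,11)=(8*31+11)%997=259 h(5,5)=(5*31+5)%997=160 -> [259, 160]
  L2: h(259,160)=(259*31+160)%997=213 -> [213]
  root=213
After append 36 (leaves=[8, 11, 5, 36]):
  L0: [8, 11, 5, 36]
  L1: h(8,11)=(8*31+11)%997=259 h(5,36)=(5*31+36)%997=191 -> [259, 191]
  L2: h(259,191)=(259*31+191)%997=244 -> [244]
  root=244
After append 84 (leaves=[8, 11, 5, 36, 84]):
  L0: [8, 11, 5, 36, 84]
  L1: h(8,11)=(8*31+11)%997=259 h(5,36)=(5*31+36)%997=191 h(84,84)=(84*31+84)%997=694 -> [259, 191, 694]
  L2: h(259,191)=(259*31+191)%997=244 h(694,694)=(694*31+694)%997=274 -> [244, 274]
  L3: h(244,274)=(244*31+274)%997=859 -> [859]
  root=859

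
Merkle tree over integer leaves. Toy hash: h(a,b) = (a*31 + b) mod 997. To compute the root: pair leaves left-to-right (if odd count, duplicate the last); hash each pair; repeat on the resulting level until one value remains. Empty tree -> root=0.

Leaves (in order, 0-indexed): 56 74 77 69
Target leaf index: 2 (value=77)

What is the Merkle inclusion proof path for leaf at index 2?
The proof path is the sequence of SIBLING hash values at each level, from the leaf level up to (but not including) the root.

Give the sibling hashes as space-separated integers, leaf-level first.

Answer: 69 813

Derivation:
L0 (leaves): [56, 74, 77, 69], target index=2
L1: h(56,74)=(56*31+74)%997=813 [pair 0] h(77,69)=(77*31+69)%997=462 [pair 1] -> [813, 462]
  Sibling for proof at L0: 69
L2: h(813,462)=(813*31+462)%997=740 [pair 0] -> [740]
  Sibling for proof at L1: 813
Root: 740
Proof path (sibling hashes from leaf to root): [69, 813]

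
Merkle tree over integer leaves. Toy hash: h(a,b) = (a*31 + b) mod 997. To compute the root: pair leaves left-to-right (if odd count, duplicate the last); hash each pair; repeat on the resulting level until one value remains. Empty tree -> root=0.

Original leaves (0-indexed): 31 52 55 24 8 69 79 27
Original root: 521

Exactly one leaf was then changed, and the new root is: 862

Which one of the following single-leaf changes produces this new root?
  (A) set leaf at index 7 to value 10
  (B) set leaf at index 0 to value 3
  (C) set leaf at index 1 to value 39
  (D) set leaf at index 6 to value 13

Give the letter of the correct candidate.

Answer: B

Derivation:
Original leaves: [31, 52, 55, 24, 8, 69, 79, 27]
Target new root: 862
Try each candidate change and compute the resulting root:
Candidate A: set leaf[7] = 10 -> leaves = [31, 52, 55, 24, 8, 69, 79, 10]
  L0: [31, 52, 55, 24, 8, 69, 79, 10]
  L1: h(31,52)=(31*31+52)%997=16 h(55,24)=(55*31+24)%997=732 h(8,69)=(8*31+69)%997=317 h(79,10)=(79*31+10)%997=465 -> [16, 732, 317, 465]
  L2: h(16,732)=(16*31+732)%997=231 h(317,465)=(317*31+465)%997=322 -> [231, 322]
  L3: h(231,322)=(231*31+322)%997=504 -> [504]
  root = 504 != target 862
Candidate B: set leaf[0] = 3 -> leaves = [3, 52, 55, 24, 8, 69, 79, 27]
  L0: [3, 52, 55, 24, 8, 69, 79, 27]
  L1: h(3,52)=(3*31+52)%997=145 h(55,24)=(55*31+24)%997=732 h(8,69)=(8*31+69)%997=317 h(79,27)=(79*31+27)%997=482 -> [145, 732, 317, 482]
  L2: h(145,732)=(145*31+732)%997=242 h(317,482)=(317*31+482)%997=339 -> [242, 339]
  L3: h(242,339)=(242*31+339)%997=862 -> [862]
  root = 862 == target 862  ** MATCH **
Candidate C: set leaf[1] = 39 -> leaves = [31, 39, 55, 24, 8, 69, 79, 27]
  L0: [31, 39, 55, 24, 8, 69, 79, 27]
  L1: h(31,39)=(31*31+39)%997=3 h(55,24)=(55*31+24)%997=732 h(8,69)=(8*31+69)%997=317 h(79,27)=(79*31+27)%997=482 -> [3, 732, 317, 482]
  L2: h(3,732)=(3*31+732)%997=825 h(317,482)=(317*31+482)%997=339 -> [825, 339]
  L3: h(825,339)=(825*31+339)%997=989 -> [989]
  root = 989 != target 862
Candidate D: set leaf[6] = 13 -> leaves = [31, 52, 55, 24, 8, 69, 13, 27]
  L0: [31, 52, 55, 24, 8, 69, 13, 27]
  L1: h(31,52)=(31*31+52)%997=16 h(55,24)=(55*31+24)%997=732 h(8,69)=(8*31+69)%997=317 h(13,27)=(13*31+27)%997=430 -> [16, 732, 317, 430]
  L2: h(16,732)=(16*31+732)%997=231 h(317,430)=(317*31+430)%997=287 -> [231, 287]
  L3: h(231,287)=(231*31+287)%997=469 -> [469]
  root = 469 != target 862
Candidate B produces the target root.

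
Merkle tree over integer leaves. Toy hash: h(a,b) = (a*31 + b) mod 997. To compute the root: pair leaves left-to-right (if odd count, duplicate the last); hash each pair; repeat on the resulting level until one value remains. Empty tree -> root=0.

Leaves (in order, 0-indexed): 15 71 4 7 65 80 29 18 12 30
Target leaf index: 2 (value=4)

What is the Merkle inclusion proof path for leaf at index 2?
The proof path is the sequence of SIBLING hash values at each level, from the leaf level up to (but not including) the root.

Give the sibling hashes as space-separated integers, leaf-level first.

L0 (leaves): [15, 71, 4, 7, 65, 80, 29, 18, 12, 30], target index=2
L1: h(15,71)=(15*31+71)%997=536 [pair 0] h(4,7)=(4*31+7)%997=131 [pair 1] h(65,80)=(65*31+80)%997=101 [pair 2] h(29,18)=(29*31+18)%997=917 [pair 3] h(12,30)=(12*31+30)%997=402 [pair 4] -> [536, 131, 101, 917, 402]
  Sibling for proof at L0: 7
L2: h(536,131)=(536*31+131)%997=795 [pair 0] h(101,917)=(101*31+917)%997=60 [pair 1] h(402,402)=(402*31+402)%997=900 [pair 2] -> [795, 60, 900]
  Sibling for proof at L1: 536
L3: h(795,60)=(795*31+60)%997=777 [pair 0] h(900,900)=(900*31+900)%997=884 [pair 1] -> [777, 884]
  Sibling for proof at L2: 60
L4: h(777,884)=(777*31+884)%997=46 [pair 0] -> [46]
  Sibling for proof at L3: 884
Root: 46
Proof path (sibling hashes from leaf to root): [7, 536, 60, 884]

Answer: 7 536 60 884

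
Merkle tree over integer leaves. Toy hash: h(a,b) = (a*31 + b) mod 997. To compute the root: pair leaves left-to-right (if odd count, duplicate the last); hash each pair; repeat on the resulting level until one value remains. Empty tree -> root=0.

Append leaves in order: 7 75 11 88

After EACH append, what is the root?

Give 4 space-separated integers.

After append 7 (leaves=[7]):
  L0: [7]
  root=7
After append 75 (leaves=[7, 75]):
  L0: [7, 75]
  L1: h(7,75)=(7*31+75)%997=292 -> [292]
  root=292
After append 11 (leaves=[7, 75, 11]):
  L0: [7, 75, 11]
  L1: h(7,75)=(7*31+75)%997=292 h(11,11)=(11*31+11)%997=352 -> [292, 352]
  L2: h(292,352)=(292*31+352)%997=431 -> [431]
  root=431
After append 88 (leaves=[7, 75, 11, 88]):
  L0: [7, 75, 11, 88]
  L1: h(7,75)=(7*31+75)%997=292 h(11,88)=(11*31+88)%997=429 -> [292, 429]
  L2: h(292,429)=(292*31+429)%997=508 -> [508]
  root=508

Answer: 7 292 431 508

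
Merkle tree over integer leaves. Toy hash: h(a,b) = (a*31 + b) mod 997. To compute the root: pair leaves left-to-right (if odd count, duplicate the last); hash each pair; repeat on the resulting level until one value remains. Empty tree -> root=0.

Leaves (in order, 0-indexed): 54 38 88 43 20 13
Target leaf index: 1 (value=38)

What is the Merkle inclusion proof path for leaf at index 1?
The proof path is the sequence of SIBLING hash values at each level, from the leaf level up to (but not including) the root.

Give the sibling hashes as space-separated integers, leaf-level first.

L0 (leaves): [54, 38, 88, 43, 20, 13], target index=1
L1: h(54,38)=(54*31+38)%997=715 [pair 0] h(88,43)=(88*31+43)%997=777 [pair 1] h(20,13)=(20*31+13)%997=633 [pair 2] -> [715, 777, 633]
  Sibling for proof at L0: 54
L2: h(715,777)=(715*31+777)%997=11 [pair 0] h(633,633)=(633*31+633)%997=316 [pair 1] -> [11, 316]
  Sibling for proof at L1: 777
L3: h(11,316)=(11*31+316)%997=657 [pair 0] -> [657]
  Sibling for proof at L2: 316
Root: 657
Proof path (sibling hashes from leaf to root): [54, 777, 316]

Answer: 54 777 316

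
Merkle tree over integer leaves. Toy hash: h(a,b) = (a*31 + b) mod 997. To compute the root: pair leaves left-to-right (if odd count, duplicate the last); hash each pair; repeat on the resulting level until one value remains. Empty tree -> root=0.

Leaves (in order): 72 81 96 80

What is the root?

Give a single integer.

Answer: 981

Derivation:
L0: [72, 81, 96, 80]
L1: h(72,81)=(72*31+81)%997=319 h(96,80)=(96*31+80)%997=65 -> [319, 65]
L2: h(319,65)=(319*31+65)%997=981 -> [981]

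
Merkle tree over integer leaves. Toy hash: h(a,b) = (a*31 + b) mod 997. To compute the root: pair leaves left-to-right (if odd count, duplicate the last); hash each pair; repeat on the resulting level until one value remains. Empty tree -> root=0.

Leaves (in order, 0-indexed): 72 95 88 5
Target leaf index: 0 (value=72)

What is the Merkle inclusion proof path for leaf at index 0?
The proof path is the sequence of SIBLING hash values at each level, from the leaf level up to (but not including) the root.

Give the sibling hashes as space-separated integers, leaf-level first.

Answer: 95 739

Derivation:
L0 (leaves): [72, 95, 88, 5], target index=0
L1: h(72,95)=(72*31+95)%997=333 [pair 0] h(88,5)=(88*31+5)%997=739 [pair 1] -> [333, 739]
  Sibling for proof at L0: 95
L2: h(333,739)=(333*31+739)%997=95 [pair 0] -> [95]
  Sibling for proof at L1: 739
Root: 95
Proof path (sibling hashes from leaf to root): [95, 739]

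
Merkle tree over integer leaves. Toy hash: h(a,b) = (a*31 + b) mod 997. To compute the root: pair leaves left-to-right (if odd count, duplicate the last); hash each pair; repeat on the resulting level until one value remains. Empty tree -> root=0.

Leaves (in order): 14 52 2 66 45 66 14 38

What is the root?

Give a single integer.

L0: [14, 52, 2, 66, 45, 66, 14, 38]
L1: h(14,52)=(14*31+52)%997=486 h(2,66)=(2*31+66)%997=128 h(45,66)=(45*31+66)%997=464 h(14,38)=(14*31+38)%997=472 -> [486, 128, 464, 472]
L2: h(486,128)=(486*31+128)%997=239 h(464,472)=(464*31+472)%997=898 -> [239, 898]
L3: h(239,898)=(239*31+898)%997=331 -> [331]

Answer: 331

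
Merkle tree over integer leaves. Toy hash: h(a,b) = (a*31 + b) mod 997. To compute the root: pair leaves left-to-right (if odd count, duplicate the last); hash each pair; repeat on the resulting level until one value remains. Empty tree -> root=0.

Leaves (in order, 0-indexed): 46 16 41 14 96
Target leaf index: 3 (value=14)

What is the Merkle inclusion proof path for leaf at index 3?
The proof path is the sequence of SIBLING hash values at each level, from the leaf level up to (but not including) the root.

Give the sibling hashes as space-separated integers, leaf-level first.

Answer: 41 445 598

Derivation:
L0 (leaves): [46, 16, 41, 14, 96], target index=3
L1: h(46,16)=(46*31+16)%997=445 [pair 0] h(41,14)=(41*31+14)%997=288 [pair 1] h(96,96)=(96*31+96)%997=81 [pair 2] -> [445, 288, 81]
  Sibling for proof at L0: 41
L2: h(445,288)=(445*31+288)%997=125 [pair 0] h(81,81)=(81*31+81)%997=598 [pair 1] -> [125, 598]
  Sibling for proof at L1: 445
L3: h(125,598)=(125*31+598)%997=485 [pair 0] -> [485]
  Sibling for proof at L2: 598
Root: 485
Proof path (sibling hashes from leaf to root): [41, 445, 598]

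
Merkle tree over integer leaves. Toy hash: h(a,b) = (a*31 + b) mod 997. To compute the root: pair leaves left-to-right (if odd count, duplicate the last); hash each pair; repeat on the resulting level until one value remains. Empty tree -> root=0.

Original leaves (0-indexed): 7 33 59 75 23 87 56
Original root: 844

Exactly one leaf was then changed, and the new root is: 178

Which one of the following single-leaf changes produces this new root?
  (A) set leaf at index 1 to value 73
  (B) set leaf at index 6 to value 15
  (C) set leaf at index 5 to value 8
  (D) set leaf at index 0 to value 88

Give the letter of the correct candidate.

Original leaves: [7, 33, 59, 75, 23, 87, 56]
Target new root: 178
Try each candidate change and compute the resulting root:
Candidate A: set leaf[1] = 73 -> leaves = [7, 73, 59, 75, 23, 87, 56]
  L0: [7, 73, 59, 75, 23, 87, 56]
  L1: h(7,73)=(7*31+73)%997=290 h(59,75)=(59*31+75)%997=907 h(23,87)=(23*31+87)%997=800 h(56,56)=(56*31+56)%997=795 -> [290, 907, 800, 795]
  L2: h(290,907)=(290*31+907)%997=924 h(800,795)=(800*31+795)%997=670 -> [924, 670]
  L3: h(924,670)=(924*31+670)%997=401 -> [401]
  root = 401 != target 178
Candidate B: set leaf[6] = 15 -> leaves = [7, 33, 59, 75, 23, 87, 15]
  L0: [7, 33, 59, 75, 23, 87, 15]
  L1: h(7,33)=(7*31+33)%997=250 h(59,75)=(59*31+75)%997=907 h(23,87)=(23*31+87)%997=800 h(15,15)=(15*31+15)%997=480 -> [250, 907, 800, 480]
  L2: h(250,907)=(250*31+907)%997=681 h(800,480)=(800*31+480)%997=355 -> [681, 355]
  L3: h(681,355)=(681*31+355)%997=529 -> [529]
  root = 529 != target 178
Candidate C: set leaf[5] = 8 -> leaves = [7, 33, 59, 75, 23, 8, 56]
  L0: [7, 33, 59, 75, 23, 8, 56]
  L1: h(7,33)=(7*31+33)%997=250 h(59,75)=(59*31+75)%997=907 h(23,8)=(23*31+8)%997=721 h(56,56)=(56*31+56)%997=795 -> [250, 907, 721, 795]
  L2: h(250,907)=(250*31+907)%997=681 h(721,795)=(721*31+795)%997=215 -> [681, 215]
  L3: h(681,215)=(681*31+215)%997=389 -> [389]
  root = 389 != target 178
Candidate D: set leaf[0] = 88 -> leaves = [88, 33, 59, 75, 23, 87, 56]
  L0: [88, 33, 59, 75, 23, 87, 56]
  L1: h(88,33)=(88*31+33)%997=767 h(59,75)=(59*31+75)%997=907 h(23,87)=(23*31+87)%997=800 h(56,56)=(56*31+56)%997=795 -> [767, 907, 800, 795]
  L2: h(767,907)=(767*31+907)%997=756 h(800,795)=(800*31+795)%997=670 -> [756, 670]
  L3: h(756,670)=(756*31+670)%997=178 -> [178]
  root = 178 == target 178  ** MATCH **
Candidate D produces the target root.

Answer: D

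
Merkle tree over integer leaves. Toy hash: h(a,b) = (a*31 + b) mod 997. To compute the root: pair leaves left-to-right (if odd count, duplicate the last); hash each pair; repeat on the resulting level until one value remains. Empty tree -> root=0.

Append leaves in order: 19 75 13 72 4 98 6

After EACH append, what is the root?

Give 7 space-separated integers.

Answer: 19 664 63 122 899 916 886

Derivation:
After append 19 (leaves=[19]):
  L0: [19]
  root=19
After append 75 (leaves=[19, 75]):
  L0: [19, 75]
  L1: h(19,75)=(19*31+75)%997=664 -> [664]
  root=664
After append 13 (leaves=[19, 75, 13]):
  L0: [19, 75, 13]
  L1: h(19,75)=(19*31+75)%997=664 h(13,13)=(13*31+13)%997=416 -> [664, 416]
  L2: h(664,416)=(664*31+416)%997=63 -> [63]
  root=63
After append 72 (leaves=[19, 75, 13, 72]):
  L0: [19, 75, 13, 72]
  L1: h(19,75)=(19*31+75)%997=664 h(13,72)=(13*31+72)%997=475 -> [664, 475]
  L2: h(664,475)=(664*31+475)%997=122 -> [122]
  root=122
After append 4 (leaves=[19, 75, 13, 72, 4]):
  L0: [19, 75, 13, 72, 4]
  L1: h(19,75)=(19*31+75)%997=664 h(13,72)=(13*31+72)%997=475 h(4,4)=(4*31+4)%997=128 -> [664, 475, 128]
  L2: h(664,475)=(664*31+475)%997=122 h(128,128)=(128*31+128)%997=108 -> [122, 108]
  L3: h(122,108)=(122*31+108)%997=899 -> [899]
  root=899
After append 98 (leaves=[19, 75, 13, 72, 4, 98]):
  L0: [19, 75, 13, 72, 4, 98]
  L1: h(19,75)=(19*31+75)%997=664 h(13,72)=(13*31+72)%997=475 h(4,98)=(4*31+98)%997=222 -> [664, 475, 222]
  L2: h(664,475)=(664*31+475)%997=122 h(222,222)=(222*31+222)%997=125 -> [122, 125]
  L3: h(122,125)=(122*31+125)%997=916 -> [916]
  root=916
After append 6 (leaves=[19, 75, 13, 72, 4, 98, 6]):
  L0: [19, 75, 13, 72, 4, 98, 6]
  L1: h(19,75)=(19*31+75)%997=664 h(13,72)=(13*31+72)%997=475 h(4,98)=(4*31+98)%997=222 h(6,6)=(6*31+6)%997=192 -> [664, 475, 222, 192]
  L2: h(664,475)=(664*31+475)%997=122 h(222,192)=(222*31+192)%997=95 -> [122, 95]
  L3: h(122,95)=(122*31+95)%997=886 -> [886]
  root=886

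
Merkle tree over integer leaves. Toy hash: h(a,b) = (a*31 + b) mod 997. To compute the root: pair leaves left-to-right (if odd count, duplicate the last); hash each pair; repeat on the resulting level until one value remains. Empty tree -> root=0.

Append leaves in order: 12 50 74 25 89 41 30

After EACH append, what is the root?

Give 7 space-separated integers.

Answer: 12 422 495 446 277 735 889

Derivation:
After append 12 (leaves=[12]):
  L0: [12]
  root=12
After append 50 (leaves=[12, 50]):
  L0: [12, 50]
  L1: h(12,50)=(12*31+50)%997=422 -> [422]
  root=422
After append 74 (leaves=[12, 50, 74]):
  L0: [12, 50, 74]
  L1: h(12,50)=(12*31+50)%997=422 h(74,74)=(74*31+74)%997=374 -> [422, 374]
  L2: h(422,374)=(422*31+374)%997=495 -> [495]
  root=495
After append 25 (leaves=[12, 50, 74, 25]):
  L0: [12, 50, 74, 25]
  L1: h(12,50)=(12*31+50)%997=422 h(74,25)=(74*31+25)%997=325 -> [422, 325]
  L2: h(422,325)=(422*31+325)%997=446 -> [446]
  root=446
After append 89 (leaves=[12, 50, 74, 25, 89]):
  L0: [12, 50, 74, 25, 89]
  L1: h(12,50)=(12*31+50)%997=422 h(74,25)=(74*31+25)%997=325 h(89,89)=(89*31+89)%997=854 -> [422, 325, 854]
  L2: h(422,325)=(422*31+325)%997=446 h(854,854)=(854*31+854)%997=409 -> [446, 409]
  L3: h(446,409)=(446*31+409)%997=277 -> [277]
  root=277
After append 41 (leaves=[12, 50, 74, 25, 89, 41]):
  L0: [12, 50, 74, 25, 89, 41]
  L1: h(12,50)=(12*31+50)%997=422 h(74,25)=(74*31+25)%997=325 h(89,41)=(89*31+41)%997=806 -> [422, 325, 806]
  L2: h(422,325)=(422*31+325)%997=446 h(806,806)=(806*31+806)%997=867 -> [446, 867]
  L3: h(446,867)=(446*31+867)%997=735 -> [735]
  root=735
After append 30 (leaves=[12, 50, 74, 25, 89, 41, 30]):
  L0: [12, 50, 74, 25, 89, 41, 30]
  L1: h(12,50)=(12*31+50)%997=422 h(74,25)=(74*31+25)%997=325 h(89,41)=(89*31+41)%997=806 h(30,30)=(30*31+30)%997=960 -> [422, 325, 806, 960]
  L2: h(422,325)=(422*31+325)%997=446 h(806,960)=(806*31+960)%997=24 -> [446, 24]
  L3: h(446,24)=(446*31+24)%997=889 -> [889]
  root=889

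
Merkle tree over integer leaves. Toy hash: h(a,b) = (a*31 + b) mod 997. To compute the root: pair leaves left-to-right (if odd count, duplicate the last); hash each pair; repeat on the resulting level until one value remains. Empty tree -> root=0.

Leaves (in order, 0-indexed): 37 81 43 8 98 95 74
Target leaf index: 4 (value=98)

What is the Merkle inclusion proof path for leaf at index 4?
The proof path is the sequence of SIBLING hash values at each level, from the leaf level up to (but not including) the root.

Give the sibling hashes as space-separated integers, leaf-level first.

Answer: 95 374 526

Derivation:
L0 (leaves): [37, 81, 43, 8, 98, 95, 74], target index=4
L1: h(37,81)=(37*31+81)%997=231 [pair 0] h(43,8)=(43*31+8)%997=344 [pair 1] h(98,95)=(98*31+95)%997=142 [pair 2] h(74,74)=(74*31+74)%997=374 [pair 3] -> [231, 344, 142, 374]
  Sibling for proof at L0: 95
L2: h(231,344)=(231*31+344)%997=526 [pair 0] h(142,374)=(142*31+374)%997=788 [pair 1] -> [526, 788]
  Sibling for proof at L1: 374
L3: h(526,788)=(526*31+788)%997=145 [pair 0] -> [145]
  Sibling for proof at L2: 526
Root: 145
Proof path (sibling hashes from leaf to root): [95, 374, 526]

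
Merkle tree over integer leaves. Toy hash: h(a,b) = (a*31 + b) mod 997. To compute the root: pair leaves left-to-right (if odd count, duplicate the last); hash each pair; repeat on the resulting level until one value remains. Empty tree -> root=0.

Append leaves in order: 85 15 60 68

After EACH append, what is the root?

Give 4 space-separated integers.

After append 85 (leaves=[85]):
  L0: [85]
  root=85
After append 15 (leaves=[85, 15]):
  L0: [85, 15]
  L1: h(85,15)=(85*31+15)%997=656 -> [656]
  root=656
After append 60 (leaves=[85, 15, 60]):
  L0: [85, 15, 60]
  L1: h(85,15)=(85*31+15)%997=656 h(60,60)=(60*31+60)%997=923 -> [656, 923]
  L2: h(656,923)=(656*31+923)%997=322 -> [322]
  root=322
After append 68 (leaves=[85, 15, 60, 68]):
  L0: [85, 15, 60, 68]
  L1: h(85,15)=(85*31+15)%997=656 h(60,68)=(60*31+68)%997=931 -> [656, 931]
  L2: h(656,931)=(656*31+931)%997=330 -> [330]
  root=330

Answer: 85 656 322 330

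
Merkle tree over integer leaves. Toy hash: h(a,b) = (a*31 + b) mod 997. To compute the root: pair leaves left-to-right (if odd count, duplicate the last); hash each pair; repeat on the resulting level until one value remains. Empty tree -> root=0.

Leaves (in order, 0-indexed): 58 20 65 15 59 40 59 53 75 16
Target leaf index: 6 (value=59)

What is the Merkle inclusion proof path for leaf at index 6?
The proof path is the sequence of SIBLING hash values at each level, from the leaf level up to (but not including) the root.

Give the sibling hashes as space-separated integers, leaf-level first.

L0 (leaves): [58, 20, 65, 15, 59, 40, 59, 53, 75, 16], target index=6
L1: h(58,20)=(58*31+20)%997=821 [pair 0] h(65,15)=(65*31+15)%997=36 [pair 1] h(59,40)=(59*31+40)%997=872 [pair 2] h(59,53)=(59*31+53)%997=885 [pair 3] h(75,16)=(75*31+16)%997=347 [pair 4] -> [821, 36, 872, 885, 347]
  Sibling for proof at L0: 53
L2: h(821,36)=(821*31+36)%997=562 [pair 0] h(872,885)=(872*31+885)%997=1 [pair 1] h(347,347)=(347*31+347)%997=137 [pair 2] -> [562, 1, 137]
  Sibling for proof at L1: 872
L3: h(562,1)=(562*31+1)%997=474 [pair 0] h(137,137)=(137*31+137)%997=396 [pair 1] -> [474, 396]
  Sibling for proof at L2: 562
L4: h(474,396)=(474*31+396)%997=135 [pair 0] -> [135]
  Sibling for proof at L3: 396
Root: 135
Proof path (sibling hashes from leaf to root): [53, 872, 562, 396]

Answer: 53 872 562 396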